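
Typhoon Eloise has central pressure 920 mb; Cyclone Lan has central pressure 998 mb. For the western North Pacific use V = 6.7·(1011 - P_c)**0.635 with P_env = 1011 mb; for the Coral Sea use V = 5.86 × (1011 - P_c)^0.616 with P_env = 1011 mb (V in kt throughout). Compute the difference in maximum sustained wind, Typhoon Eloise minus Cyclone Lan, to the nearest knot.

89 kt

Typhoon Eloise: ΔP = 91; V ≈ 6.7 × 91^0.635 ≈ 117.51 kt.
Cyclone Lan: ΔP = 13; V ≈ 5.86 × 13^0.616 ≈ 28.45 kt.
Difference ≈ 117.51 − 28.45 = 89.06 → 89 kt.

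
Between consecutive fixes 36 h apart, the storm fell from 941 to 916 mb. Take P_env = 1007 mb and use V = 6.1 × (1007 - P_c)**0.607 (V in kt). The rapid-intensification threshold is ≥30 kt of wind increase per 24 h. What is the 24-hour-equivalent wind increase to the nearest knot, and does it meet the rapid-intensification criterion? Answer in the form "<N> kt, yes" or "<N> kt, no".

V₁: ΔP = 66, V ≈ 6.1 × 66^0.607 ≈ 77.59 kt.
V₂: ΔP = 91, V ≈ 6.1 × 91^0.607 ≈ 94.29 kt.
ΔV over 36 h = 16.70 kt → 24 h equivalent = 16.70 × 24/36 ≈ 11.13 kt.
11 kt < 30 kt ⇒ not rapid intensification.

11 kt, no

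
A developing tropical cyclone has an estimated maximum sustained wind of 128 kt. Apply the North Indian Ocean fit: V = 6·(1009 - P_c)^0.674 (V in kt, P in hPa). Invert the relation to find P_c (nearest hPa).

915 hPa

ΔP = (V / 6)^(1/0.674) = (128/6)^1.484.
128/6 = 21.333; 21.333^1.484 ≈ 93.73 hPa.
P_c = 1009 − 93.73 = 915.27 ≈ 915 hPa.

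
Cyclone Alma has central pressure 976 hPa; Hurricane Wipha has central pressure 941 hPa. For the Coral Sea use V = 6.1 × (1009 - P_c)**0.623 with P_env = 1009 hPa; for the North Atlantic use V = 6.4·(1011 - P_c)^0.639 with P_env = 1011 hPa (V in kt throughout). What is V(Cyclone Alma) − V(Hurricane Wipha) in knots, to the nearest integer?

-43 kt

Cyclone Alma: ΔP = 33; V ≈ 6.1 × 33^0.623 ≈ 53.87 kt.
Hurricane Wipha: ΔP = 70; V ≈ 6.4 × 70^0.639 ≈ 96.65 kt.
Difference ≈ 53.87 − 96.65 = -42.78 → -43 kt.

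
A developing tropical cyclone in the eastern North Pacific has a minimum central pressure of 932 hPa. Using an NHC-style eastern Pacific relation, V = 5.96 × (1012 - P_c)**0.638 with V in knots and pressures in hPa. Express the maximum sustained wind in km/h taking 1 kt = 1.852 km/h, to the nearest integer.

ΔP = 1012 − 932 = 80 hPa.
V ≈ 5.96 × 80^0.638 = 5.96 × 16.375 ≈ 97.593 kt.
97.593 × 1.852 ≈ 180.74 km/h → 181 km/h.

181 km/h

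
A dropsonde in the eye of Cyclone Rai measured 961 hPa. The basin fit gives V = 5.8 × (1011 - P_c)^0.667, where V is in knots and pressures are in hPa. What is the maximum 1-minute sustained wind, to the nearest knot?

ΔP = 1011 − 961 = 50 hPa.
50^0.667 ≈ 13.590.
V ≈ 5.8 × 13.590 ≈ 78.8 kt.

79 kt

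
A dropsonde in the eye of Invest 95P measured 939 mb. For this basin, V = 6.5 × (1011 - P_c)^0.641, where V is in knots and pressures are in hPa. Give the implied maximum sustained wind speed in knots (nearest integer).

101 kt

ΔP = 1011 − 939 = 72 mb.
72^0.641 ≈ 15.508.
V ≈ 6.5 × 15.508 ≈ 100.8 kt.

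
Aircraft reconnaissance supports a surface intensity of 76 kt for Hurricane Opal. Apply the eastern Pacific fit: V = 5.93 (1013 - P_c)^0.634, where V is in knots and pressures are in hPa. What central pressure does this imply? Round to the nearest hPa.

957 hPa

ΔP = (V / 5.93)^(1/0.634) = (76/5.93)^1.577.
76/5.93 = 12.816; 12.816^1.577 ≈ 55.88 hPa.
P_c = 1013 − 55.88 = 957.12 ≈ 957 hPa.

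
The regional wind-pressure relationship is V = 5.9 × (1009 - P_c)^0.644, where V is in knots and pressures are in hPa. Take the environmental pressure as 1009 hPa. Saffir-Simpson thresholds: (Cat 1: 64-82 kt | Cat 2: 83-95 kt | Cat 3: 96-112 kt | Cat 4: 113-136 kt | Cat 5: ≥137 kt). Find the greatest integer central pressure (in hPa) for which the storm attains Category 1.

968 hPa

Category 1 begins at V = 64 kt.
Required ΔP = (64/5.9)^(1/0.644) = 10.847^1.553 ≈ 40.52 hPa.
P_c ≤ 1009 − 40.52 = 968.48, so the highest integer P_c is 968 hPa.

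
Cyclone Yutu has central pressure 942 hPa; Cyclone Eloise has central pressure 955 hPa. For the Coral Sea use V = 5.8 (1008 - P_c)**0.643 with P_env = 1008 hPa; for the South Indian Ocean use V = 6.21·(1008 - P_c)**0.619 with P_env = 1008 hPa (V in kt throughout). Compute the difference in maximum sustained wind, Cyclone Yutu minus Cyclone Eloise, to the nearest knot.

Cyclone Yutu: ΔP = 66; V ≈ 5.8 × 66^0.643 ≈ 85.78 kt.
Cyclone Eloise: ΔP = 53; V ≈ 6.21 × 53^0.619 ≈ 72.51 kt.
Difference ≈ 85.78 − 72.51 = 13.27 → 13 kt.

13 kt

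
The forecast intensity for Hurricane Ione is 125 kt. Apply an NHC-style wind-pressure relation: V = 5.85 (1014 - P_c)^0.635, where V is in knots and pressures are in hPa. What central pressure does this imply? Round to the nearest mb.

ΔP = (V / 5.85)^(1/0.635) = (125/5.85)^1.575.
125/5.85 = 21.368; 21.368^1.575 ≈ 124.19 mb.
P_c = 1014 − 124.19 = 889.81 ≈ 890 mb.

890 mb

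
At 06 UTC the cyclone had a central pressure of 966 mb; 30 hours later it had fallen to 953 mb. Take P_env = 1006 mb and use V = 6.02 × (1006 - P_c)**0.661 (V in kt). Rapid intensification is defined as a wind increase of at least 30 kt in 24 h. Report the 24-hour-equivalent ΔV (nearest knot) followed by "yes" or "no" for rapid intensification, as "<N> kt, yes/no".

V₁: ΔP = 40, V ≈ 6.02 × 40^0.661 ≈ 68.95 kt.
V₂: ΔP = 53, V ≈ 6.02 × 53^0.661 ≈ 83.05 kt.
ΔV over 30 h = 14.10 kt → 24 h equivalent = 14.10 × 24/30 ≈ 11.28 kt.
11 kt < 30 kt ⇒ not rapid intensification.

11 kt, no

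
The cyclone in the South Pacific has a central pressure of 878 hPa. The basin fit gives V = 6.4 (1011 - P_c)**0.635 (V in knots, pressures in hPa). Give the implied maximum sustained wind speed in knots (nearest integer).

143 kt

ΔP = 1011 − 878 = 133 hPa.
133^0.635 ≈ 22.318.
V ≈ 6.4 × 22.318 ≈ 142.8 kt.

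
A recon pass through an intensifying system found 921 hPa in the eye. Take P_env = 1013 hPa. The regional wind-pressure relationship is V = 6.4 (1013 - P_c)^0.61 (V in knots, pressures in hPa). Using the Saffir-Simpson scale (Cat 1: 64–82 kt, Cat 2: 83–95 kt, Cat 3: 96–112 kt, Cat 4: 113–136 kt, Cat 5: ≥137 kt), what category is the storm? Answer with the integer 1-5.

3

ΔP = 1013 − 921 = 92 hPa.
V ≈ 6.4 × 92^0.61 = 6.4 × 15.77 ≈ 101 kt.
101 kt falls in the Category 3 band.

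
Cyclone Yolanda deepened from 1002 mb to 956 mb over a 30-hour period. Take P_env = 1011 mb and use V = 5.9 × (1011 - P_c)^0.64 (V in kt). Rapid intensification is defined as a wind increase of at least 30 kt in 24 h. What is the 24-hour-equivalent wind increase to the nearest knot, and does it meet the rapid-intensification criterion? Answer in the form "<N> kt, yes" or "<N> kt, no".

V₁: ΔP = 9, V ≈ 5.9 × 9^0.64 ≈ 24.08 kt.
V₂: ΔP = 55, V ≈ 5.9 × 55^0.64 ≈ 76.68 kt.
ΔV over 30 h = 52.60 kt → 24 h equivalent = 52.60 × 24/30 ≈ 42.08 kt.
42 kt ≥ 30 kt ⇒ rapid intensification.

42 kt, yes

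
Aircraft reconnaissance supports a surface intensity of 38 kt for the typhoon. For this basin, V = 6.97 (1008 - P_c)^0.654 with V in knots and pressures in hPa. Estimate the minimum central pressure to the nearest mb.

995 mb

ΔP = (V / 6.97)^(1/0.654) = (38/6.97)^1.529.
38/6.97 = 5.452; 5.452^1.529 ≈ 13.37 mb.
P_c = 1008 − 13.37 = 994.63 ≈ 995 mb.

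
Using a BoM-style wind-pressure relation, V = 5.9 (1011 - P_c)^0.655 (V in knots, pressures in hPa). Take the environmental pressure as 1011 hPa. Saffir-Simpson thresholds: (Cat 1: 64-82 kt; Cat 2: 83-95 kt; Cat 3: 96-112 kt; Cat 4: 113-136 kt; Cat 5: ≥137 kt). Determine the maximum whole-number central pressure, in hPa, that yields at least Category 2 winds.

Category 2 begins at V = 83 kt.
Required ΔP = (83/5.9)^(1/0.655) = 14.068^1.527 ≈ 56.63 hPa.
P_c ≤ 1011 − 56.63 = 954.37, so the highest integer P_c is 954 hPa.

954 hPa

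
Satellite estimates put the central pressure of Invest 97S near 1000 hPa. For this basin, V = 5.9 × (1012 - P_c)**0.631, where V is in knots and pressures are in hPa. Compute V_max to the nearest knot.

ΔP = 1012 − 1000 = 12 hPa.
12^0.631 ≈ 4.797.
V ≈ 5.9 × 4.797 ≈ 28.3 kt.

28 kt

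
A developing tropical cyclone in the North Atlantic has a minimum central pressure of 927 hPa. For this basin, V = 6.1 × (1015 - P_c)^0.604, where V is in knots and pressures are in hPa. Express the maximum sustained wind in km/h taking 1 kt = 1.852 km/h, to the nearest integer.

169 km/h

ΔP = 1015 − 927 = 88 hPa.
V ≈ 6.1 × 88^0.604 = 6.1 × 14.944 ≈ 91.159 kt.
91.159 × 1.852 ≈ 168.83 km/h → 169 km/h.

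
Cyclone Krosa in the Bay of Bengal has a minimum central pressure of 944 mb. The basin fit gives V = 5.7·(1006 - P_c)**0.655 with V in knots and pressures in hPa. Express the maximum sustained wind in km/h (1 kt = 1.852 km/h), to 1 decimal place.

157.6 km/h

ΔP = 1006 − 944 = 62 mb.
V ≈ 5.7 × 62^0.655 = 5.7 × 14.929 ≈ 85.093 kt.
85.093 × 1.852 ≈ 157.59 km/h → 157.6 km/h.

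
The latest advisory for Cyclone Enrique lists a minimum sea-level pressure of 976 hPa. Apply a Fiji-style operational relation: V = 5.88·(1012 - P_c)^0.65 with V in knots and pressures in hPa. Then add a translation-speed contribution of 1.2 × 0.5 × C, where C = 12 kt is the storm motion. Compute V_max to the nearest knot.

ΔP = 1012 − 976 = 36 hPa.
36^0.65 ≈ 10.271.
V ≈ 5.88 × 10.271 ≈ 60.4 kt.
Translation term: 1.2 × 0.5 × 12 = 7.2 kt.
Corrected V ≈ 67.6 kt → 68 kt.

68 kt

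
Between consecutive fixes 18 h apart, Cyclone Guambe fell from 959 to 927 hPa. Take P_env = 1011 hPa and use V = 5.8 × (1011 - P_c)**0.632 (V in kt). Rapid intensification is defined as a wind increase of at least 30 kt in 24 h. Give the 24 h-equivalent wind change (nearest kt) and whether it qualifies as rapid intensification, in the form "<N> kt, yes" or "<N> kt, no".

33 kt, yes

V₁: ΔP = 52, V ≈ 5.8 × 52^0.632 ≈ 70.46 kt.
V₂: ΔP = 84, V ≈ 5.8 × 84^0.632 ≈ 95.41 kt.
ΔV over 18 h = 24.95 kt → 24 h equivalent = 24.95 × 24/18 ≈ 33.27 kt.
33 kt ≥ 30 kt ⇒ rapid intensification.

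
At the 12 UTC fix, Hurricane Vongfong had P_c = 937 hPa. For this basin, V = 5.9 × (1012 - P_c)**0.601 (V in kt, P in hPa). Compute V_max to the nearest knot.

79 kt

ΔP = 1012 − 937 = 75 hPa.
75^0.601 ≈ 13.394.
V ≈ 5.9 × 13.394 ≈ 79.0 kt.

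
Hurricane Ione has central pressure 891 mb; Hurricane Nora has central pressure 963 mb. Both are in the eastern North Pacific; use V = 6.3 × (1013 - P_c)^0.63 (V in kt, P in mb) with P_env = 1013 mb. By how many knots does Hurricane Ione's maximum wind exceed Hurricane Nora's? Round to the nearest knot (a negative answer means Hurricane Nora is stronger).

56 kt

Hurricane Ione: ΔP = 122; V ≈ 6.3 × 122^0.63 ≈ 129.94 kt.
Hurricane Nora: ΔP = 50; V ≈ 6.3 × 50^0.63 ≈ 74.08 kt.
Difference ≈ 129.94 − 74.08 = 55.86 → 56 kt.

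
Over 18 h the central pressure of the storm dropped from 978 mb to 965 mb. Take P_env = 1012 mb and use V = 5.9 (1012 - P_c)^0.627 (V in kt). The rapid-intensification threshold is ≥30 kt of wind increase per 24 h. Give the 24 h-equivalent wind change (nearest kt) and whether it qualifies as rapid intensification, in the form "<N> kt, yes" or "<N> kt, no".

16 kt, no

V₁: ΔP = 34, V ≈ 5.9 × 34^0.627 ≈ 53.84 kt.
V₂: ΔP = 47, V ≈ 5.9 × 47^0.627 ≈ 65.96 kt.
ΔV over 18 h = 12.12 kt → 24 h equivalent = 12.12 × 24/18 ≈ 16.16 kt.
16 kt < 30 kt ⇒ not rapid intensification.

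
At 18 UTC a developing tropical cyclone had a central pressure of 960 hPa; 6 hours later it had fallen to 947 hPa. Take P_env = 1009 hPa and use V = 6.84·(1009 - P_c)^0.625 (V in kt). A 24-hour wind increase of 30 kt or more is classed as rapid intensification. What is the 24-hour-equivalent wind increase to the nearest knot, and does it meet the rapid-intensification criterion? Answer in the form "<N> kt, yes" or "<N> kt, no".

V₁: ΔP = 49, V ≈ 6.84 × 49^0.625 ≈ 77.88 kt.
V₂: ΔP = 62, V ≈ 6.84 × 62^0.625 ≈ 90.22 kt.
ΔV over 6 h = 12.34 kt → 24 h equivalent = 12.34 × 24/6 ≈ 49.36 kt.
49 kt ≥ 30 kt ⇒ rapid intensification.

49 kt, yes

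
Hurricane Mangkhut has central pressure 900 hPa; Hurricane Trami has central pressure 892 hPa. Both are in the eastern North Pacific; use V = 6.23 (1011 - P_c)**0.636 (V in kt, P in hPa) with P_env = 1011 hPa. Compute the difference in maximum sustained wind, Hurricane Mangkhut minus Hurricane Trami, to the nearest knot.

Hurricane Mangkhut: ΔP = 111; V ≈ 6.23 × 111^0.636 ≈ 124.54 kt.
Hurricane Trami: ΔP = 119; V ≈ 6.23 × 119^0.636 ≈ 130.18 kt.
Difference ≈ 124.54 − 130.18 = -5.64 → -6 kt.

-6 kt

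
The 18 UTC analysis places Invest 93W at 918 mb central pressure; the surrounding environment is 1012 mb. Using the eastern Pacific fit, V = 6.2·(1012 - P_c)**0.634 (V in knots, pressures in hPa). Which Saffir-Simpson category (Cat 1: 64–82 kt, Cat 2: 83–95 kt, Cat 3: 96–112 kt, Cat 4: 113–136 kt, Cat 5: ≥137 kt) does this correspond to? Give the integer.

3

ΔP = 1012 − 918 = 94 mb.
V ≈ 6.2 × 94^0.634 = 6.2 × 17.82 ≈ 110 kt.
110 kt falls in the Category 3 band.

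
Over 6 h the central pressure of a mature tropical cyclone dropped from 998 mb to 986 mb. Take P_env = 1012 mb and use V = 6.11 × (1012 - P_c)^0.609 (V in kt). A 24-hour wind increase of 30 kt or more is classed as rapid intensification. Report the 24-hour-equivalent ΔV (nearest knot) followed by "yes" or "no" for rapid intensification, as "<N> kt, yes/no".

56 kt, yes

V₁: ΔP = 14, V ≈ 6.11 × 14^0.609 ≈ 30.48 kt.
V₂: ΔP = 26, V ≈ 6.11 × 26^0.609 ≈ 44.44 kt.
ΔV over 6 h = 13.96 kt → 24 h equivalent = 13.96 × 24/6 ≈ 55.84 kt.
56 kt ≥ 30 kt ⇒ rapid intensification.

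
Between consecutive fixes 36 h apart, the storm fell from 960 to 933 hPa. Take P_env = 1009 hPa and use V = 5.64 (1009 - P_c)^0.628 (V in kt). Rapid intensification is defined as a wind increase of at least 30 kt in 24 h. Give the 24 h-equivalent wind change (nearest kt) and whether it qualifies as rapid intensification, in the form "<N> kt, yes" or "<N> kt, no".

V₁: ΔP = 49, V ≈ 5.64 × 49^0.628 ≈ 64.97 kt.
V₂: ΔP = 76, V ≈ 5.64 × 76^0.628 ≈ 85.59 kt.
ΔV over 36 h = 20.62 kt → 24 h equivalent = 20.62 × 24/36 ≈ 13.75 kt.
14 kt < 30 kt ⇒ not rapid intensification.

14 kt, no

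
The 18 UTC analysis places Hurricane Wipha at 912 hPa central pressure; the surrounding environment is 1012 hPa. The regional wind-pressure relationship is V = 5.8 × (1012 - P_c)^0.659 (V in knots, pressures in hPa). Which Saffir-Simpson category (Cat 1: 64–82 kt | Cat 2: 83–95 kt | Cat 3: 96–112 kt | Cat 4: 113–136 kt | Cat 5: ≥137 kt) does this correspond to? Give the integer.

4

ΔP = 1012 − 912 = 100 hPa.
V ≈ 5.8 × 100^0.659 = 5.8 × 20.80 ≈ 121 kt.
121 kt falls in the Category 4 band.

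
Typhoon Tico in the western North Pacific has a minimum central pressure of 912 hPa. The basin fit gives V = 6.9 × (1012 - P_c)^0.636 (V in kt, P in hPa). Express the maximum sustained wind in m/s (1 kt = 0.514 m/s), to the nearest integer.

66 m/s

ΔP = 1012 − 912 = 100 hPa.
V ≈ 6.9 × 100^0.636 = 6.9 × 18.707 ≈ 129.077 kt.
129.077 × 0.514 ≈ 66.35 m/s → 66 m/s.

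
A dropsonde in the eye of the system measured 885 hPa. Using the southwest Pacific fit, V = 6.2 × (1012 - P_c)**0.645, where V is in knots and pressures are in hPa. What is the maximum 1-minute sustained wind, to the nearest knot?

ΔP = 1012 − 885 = 127 hPa.
127^0.645 ≈ 22.749.
V ≈ 6.2 × 22.749 ≈ 141.0 kt.

141 kt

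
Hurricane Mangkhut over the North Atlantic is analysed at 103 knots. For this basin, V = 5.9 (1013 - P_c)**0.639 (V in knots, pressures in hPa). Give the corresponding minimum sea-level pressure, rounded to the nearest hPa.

925 hPa

ΔP = (V / 5.9)^(1/0.639) = (103/5.9)^1.565.
103/5.9 = 17.458; 17.458^1.565 ≈ 87.83 hPa.
P_c = 1013 − 87.83 = 925.17 ≈ 925 hPa.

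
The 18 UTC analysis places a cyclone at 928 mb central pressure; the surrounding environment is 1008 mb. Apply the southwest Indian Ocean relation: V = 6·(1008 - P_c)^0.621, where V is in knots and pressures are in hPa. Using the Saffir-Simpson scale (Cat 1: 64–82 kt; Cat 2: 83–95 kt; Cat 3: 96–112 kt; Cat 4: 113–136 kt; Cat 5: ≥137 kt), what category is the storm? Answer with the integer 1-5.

ΔP = 1008 − 928 = 80 mb.
V ≈ 6 × 80^0.621 = 6 × 15.20 ≈ 91 kt.
91 kt falls in the Category 2 band.

2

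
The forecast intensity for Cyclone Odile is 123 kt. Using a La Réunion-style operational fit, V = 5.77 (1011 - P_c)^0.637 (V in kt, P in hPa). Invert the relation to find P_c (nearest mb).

ΔP = (V / 5.77)^(1/0.637) = (123/5.77)^1.570.
123/5.77 = 21.317; 21.317^1.570 ≈ 121.88 mb.
P_c = 1011 − 121.88 = 889.12 ≈ 889 mb.

889 mb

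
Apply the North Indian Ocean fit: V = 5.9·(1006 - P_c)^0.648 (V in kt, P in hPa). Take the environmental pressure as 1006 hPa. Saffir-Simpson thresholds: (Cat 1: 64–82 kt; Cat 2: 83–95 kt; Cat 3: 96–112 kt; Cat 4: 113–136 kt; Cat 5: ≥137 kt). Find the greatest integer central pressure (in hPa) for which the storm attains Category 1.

Category 1 begins at V = 64 kt.
Required ΔP = (64/5.9)^(1/0.648) = 10.847^1.543 ≈ 39.60 hPa.
P_c ≤ 1006 − 39.60 = 966.40, so the highest integer P_c is 966 hPa.

966 hPa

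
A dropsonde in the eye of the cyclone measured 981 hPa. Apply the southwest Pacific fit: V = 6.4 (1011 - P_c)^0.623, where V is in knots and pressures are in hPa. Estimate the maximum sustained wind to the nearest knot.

53 kt

ΔP = 1011 − 981 = 30 hPa.
30^0.623 ≈ 8.322.
V ≈ 6.4 × 8.322 ≈ 53.3 kt.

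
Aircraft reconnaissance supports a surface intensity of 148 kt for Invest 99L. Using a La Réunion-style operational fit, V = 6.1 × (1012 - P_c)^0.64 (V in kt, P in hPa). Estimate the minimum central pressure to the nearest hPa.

866 hPa

ΔP = (V / 6.1)^(1/0.64) = (148/6.1)^1.562.
148/6.1 = 24.262; 24.262^1.562 ≈ 145.87 hPa.
P_c = 1012 − 145.87 = 866.13 ≈ 866 hPa.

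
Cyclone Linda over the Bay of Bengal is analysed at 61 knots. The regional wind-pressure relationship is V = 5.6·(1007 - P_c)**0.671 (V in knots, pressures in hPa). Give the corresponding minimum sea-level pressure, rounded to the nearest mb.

ΔP = (V / 5.6)^(1/0.671) = (61/5.6)^1.490.
61/5.6 = 10.893; 10.893^1.490 ≈ 35.13 mb.
P_c = 1007 − 35.13 = 971.87 ≈ 972 mb.

972 mb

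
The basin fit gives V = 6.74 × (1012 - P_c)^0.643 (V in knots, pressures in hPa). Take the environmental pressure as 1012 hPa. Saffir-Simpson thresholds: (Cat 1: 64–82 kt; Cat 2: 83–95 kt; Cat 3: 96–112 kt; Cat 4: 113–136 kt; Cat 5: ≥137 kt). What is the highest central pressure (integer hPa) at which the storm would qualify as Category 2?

Category 2 begins at V = 83 kt.
Required ΔP = (83/6.74)^(1/0.643) = 12.315^1.555 ≈ 49.64 hPa.
P_c ≤ 1012 − 49.64 = 962.36, so the highest integer P_c is 962 hPa.

962 hPa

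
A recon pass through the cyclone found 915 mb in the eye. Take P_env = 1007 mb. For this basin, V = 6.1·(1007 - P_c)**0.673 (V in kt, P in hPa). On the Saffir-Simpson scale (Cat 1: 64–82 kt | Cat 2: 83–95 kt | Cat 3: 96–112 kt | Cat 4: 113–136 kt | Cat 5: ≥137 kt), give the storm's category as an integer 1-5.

4

ΔP = 1007 − 915 = 92 mb.
V ≈ 6.1 × 92^0.673 = 6.1 × 20.97 ≈ 128 kt.
128 kt falls in the Category 4 band.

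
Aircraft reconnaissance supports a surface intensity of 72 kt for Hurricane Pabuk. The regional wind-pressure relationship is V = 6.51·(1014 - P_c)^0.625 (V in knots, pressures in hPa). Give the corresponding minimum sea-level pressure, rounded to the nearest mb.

ΔP = (V / 6.51)^(1/0.625) = (72/6.51)^1.600.
72/6.51 = 11.060; 11.060^1.600 ≈ 46.77 mb.
P_c = 1014 − 46.77 = 967.23 ≈ 967 mb.

967 mb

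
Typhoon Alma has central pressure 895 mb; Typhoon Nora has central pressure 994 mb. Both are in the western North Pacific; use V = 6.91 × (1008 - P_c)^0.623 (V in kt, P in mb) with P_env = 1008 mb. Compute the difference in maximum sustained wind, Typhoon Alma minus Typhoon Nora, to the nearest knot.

Typhoon Alma: ΔP = 113; V ≈ 6.91 × 113^0.623 ≈ 131.39 kt.
Typhoon Nora: ΔP = 14; V ≈ 6.91 × 14^0.623 ≈ 35.77 kt.
Difference ≈ 131.39 − 35.77 = 95.62 → 96 kt.

96 kt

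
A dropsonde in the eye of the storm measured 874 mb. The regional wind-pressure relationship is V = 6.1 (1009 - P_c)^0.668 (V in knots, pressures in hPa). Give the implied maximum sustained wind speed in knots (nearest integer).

ΔP = 1009 − 874 = 135 mb.
135^0.668 ≈ 26.489.
V ≈ 6.1 × 26.489 ≈ 161.6 kt.

162 kt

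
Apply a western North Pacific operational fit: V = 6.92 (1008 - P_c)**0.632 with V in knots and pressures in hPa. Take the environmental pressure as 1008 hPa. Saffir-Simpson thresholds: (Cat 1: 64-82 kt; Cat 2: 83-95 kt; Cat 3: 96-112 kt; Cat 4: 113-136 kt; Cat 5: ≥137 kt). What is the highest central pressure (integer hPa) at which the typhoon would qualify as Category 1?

Category 1 begins at V = 64 kt.
Required ΔP = (64/6.92)^(1/0.632) = 9.249^1.582 ≈ 33.78 hPa.
P_c ≤ 1008 − 33.78 = 974.22, so the highest integer P_c is 974 hPa.

974 hPa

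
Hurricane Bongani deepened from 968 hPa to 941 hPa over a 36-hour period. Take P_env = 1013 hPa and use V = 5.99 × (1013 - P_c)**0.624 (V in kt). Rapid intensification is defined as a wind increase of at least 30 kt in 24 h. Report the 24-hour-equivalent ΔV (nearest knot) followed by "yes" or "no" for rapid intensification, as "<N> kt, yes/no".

15 kt, no

V₁: ΔP = 45, V ≈ 5.99 × 45^0.624 ≈ 64.42 kt.
V₂: ΔP = 72, V ≈ 5.99 × 72^0.624 ≈ 86.38 kt.
ΔV over 36 h = 21.96 kt → 24 h equivalent = 21.96 × 24/36 ≈ 14.64 kt.
15 kt < 30 kt ⇒ not rapid intensification.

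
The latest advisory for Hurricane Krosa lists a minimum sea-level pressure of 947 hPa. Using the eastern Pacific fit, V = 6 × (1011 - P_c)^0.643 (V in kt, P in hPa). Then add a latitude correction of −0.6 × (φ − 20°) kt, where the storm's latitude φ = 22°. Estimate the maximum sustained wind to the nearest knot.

ΔP = 1011 − 947 = 64 hPa.
64^0.643 ≈ 14.500.
V ≈ 6 × 14.500 ≈ 87.0 kt.
Latitude correction: −0.6 × (22 − 20) = -1.2 kt.
Corrected V ≈ 85.8 kt → 86 kt.

86 kt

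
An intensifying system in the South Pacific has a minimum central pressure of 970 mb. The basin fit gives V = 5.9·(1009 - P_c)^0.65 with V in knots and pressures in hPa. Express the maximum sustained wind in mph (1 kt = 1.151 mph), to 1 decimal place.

ΔP = 1009 − 970 = 39 mb.
V ≈ 5.9 × 39^0.65 = 5.9 × 10.819 ≈ 63.833 kt.
63.833 × 1.151 ≈ 73.47 mph → 73.5 mph.

73.5 mph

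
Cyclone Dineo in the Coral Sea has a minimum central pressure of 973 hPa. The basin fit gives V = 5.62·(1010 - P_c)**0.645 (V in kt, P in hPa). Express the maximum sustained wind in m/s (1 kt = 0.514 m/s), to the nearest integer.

30 m/s

ΔP = 1010 − 973 = 37 hPa.
V ≈ 5.62 × 37^0.645 = 5.62 × 10.268 ≈ 57.707 kt.
57.707 × 0.514 ≈ 29.66 m/s → 30 m/s.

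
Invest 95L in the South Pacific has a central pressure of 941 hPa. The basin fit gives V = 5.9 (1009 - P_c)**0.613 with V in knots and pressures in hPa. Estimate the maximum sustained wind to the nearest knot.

78 kt

ΔP = 1009 − 941 = 68 hPa.
68^0.613 ≈ 13.284.
V ≈ 5.9 × 13.284 ≈ 78.4 kt.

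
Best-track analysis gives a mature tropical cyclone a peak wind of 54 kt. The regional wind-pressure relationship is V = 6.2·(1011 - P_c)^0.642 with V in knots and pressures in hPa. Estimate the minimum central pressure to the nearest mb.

ΔP = (V / 6.2)^(1/0.642) = (54/6.2)^1.558.
54/6.2 = 8.710; 8.710^1.558 ≈ 29.12 mb.
P_c = 1011 − 29.12 = 981.88 ≈ 982 mb.

982 mb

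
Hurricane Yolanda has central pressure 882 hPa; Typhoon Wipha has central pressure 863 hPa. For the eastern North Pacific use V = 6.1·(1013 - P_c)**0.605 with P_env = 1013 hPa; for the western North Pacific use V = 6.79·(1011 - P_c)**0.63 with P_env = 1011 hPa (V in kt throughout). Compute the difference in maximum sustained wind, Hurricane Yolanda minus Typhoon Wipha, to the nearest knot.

Hurricane Yolanda: ΔP = 131; V ≈ 6.1 × 131^0.605 ≈ 116.49 kt.
Typhoon Wipha: ΔP = 148; V ≈ 6.79 × 148^0.63 ≈ 158.17 kt.
Difference ≈ 116.49 − 158.17 = -41.68 → -42 kt.

-42 kt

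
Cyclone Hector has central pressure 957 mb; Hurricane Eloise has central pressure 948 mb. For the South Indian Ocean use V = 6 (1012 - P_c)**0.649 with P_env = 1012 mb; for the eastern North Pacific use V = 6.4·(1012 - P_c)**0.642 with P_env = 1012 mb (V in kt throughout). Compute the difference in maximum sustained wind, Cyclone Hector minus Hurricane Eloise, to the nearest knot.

-12 kt

Cyclone Hector: ΔP = 55; V ≈ 6 × 55^0.649 ≈ 80.84 kt.
Hurricane Eloise: ΔP = 64; V ≈ 6.4 × 64^0.642 ≈ 92.42 kt.
Difference ≈ 80.84 − 92.42 = -11.58 → -12 kt.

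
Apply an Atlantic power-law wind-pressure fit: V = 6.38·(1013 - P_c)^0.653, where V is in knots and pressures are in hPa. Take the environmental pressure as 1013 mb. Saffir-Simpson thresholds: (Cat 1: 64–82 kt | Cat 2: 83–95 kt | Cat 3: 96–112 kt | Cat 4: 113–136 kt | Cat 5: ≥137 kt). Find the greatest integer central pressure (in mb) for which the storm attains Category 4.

931 mb

Category 4 begins at V = 113 kt.
Required ΔP = (113/6.38)^(1/0.653) = 17.712^1.531 ≈ 81.58 mb.
P_c ≤ 1013 − 81.58 = 931.42, so the highest integer P_c is 931 mb.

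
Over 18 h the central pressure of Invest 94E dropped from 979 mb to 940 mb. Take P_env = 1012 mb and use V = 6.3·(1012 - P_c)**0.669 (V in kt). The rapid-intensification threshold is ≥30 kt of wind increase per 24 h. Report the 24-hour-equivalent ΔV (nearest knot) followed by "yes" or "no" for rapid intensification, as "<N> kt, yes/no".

60 kt, yes

V₁: ΔP = 33, V ≈ 6.3 × 33^0.669 ≈ 65.35 kt.
V₂: ΔP = 72, V ≈ 6.3 × 72^0.669 ≈ 110.13 kt.
ΔV over 18 h = 44.78 kt → 24 h equivalent = 44.78 × 24/18 ≈ 59.71 kt.
60 kt ≥ 30 kt ⇒ rapid intensification.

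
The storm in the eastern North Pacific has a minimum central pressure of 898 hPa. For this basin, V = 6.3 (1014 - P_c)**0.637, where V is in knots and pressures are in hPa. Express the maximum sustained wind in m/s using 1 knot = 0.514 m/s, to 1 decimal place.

66.9 m/s

ΔP = 1014 − 898 = 116 hPa.
V ≈ 6.3 × 116^0.637 = 6.3 × 20.657 ≈ 130.137 kt.
130.137 × 0.514 ≈ 66.89 m/s → 66.9 m/s.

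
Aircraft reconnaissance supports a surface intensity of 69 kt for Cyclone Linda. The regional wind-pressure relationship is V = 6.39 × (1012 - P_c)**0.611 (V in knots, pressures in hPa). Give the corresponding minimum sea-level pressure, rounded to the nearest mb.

963 mb

ΔP = (V / 6.39)^(1/0.611) = (69/6.39)^1.637.
69/6.39 = 10.798; 10.798^1.637 ≈ 49.12 mb.
P_c = 1012 − 49.12 = 962.88 ≈ 963 mb.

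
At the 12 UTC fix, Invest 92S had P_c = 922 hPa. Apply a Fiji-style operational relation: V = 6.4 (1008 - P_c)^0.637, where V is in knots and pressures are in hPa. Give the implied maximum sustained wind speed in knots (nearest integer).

109 kt

ΔP = 1008 − 922 = 86 hPa.
86^0.637 ≈ 17.072.
V ≈ 6.4 × 17.072 ≈ 109.3 kt.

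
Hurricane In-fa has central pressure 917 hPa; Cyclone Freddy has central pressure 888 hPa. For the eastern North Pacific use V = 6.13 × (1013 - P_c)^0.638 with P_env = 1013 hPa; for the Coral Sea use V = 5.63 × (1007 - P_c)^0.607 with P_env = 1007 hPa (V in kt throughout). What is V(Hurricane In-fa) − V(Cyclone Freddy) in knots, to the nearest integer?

Hurricane In-fa: ΔP = 96; V ≈ 6.13 × 96^0.638 ≈ 112.76 kt.
Cyclone Freddy: ΔP = 119; V ≈ 5.63 × 119^0.607 ≈ 102.42 kt.
Difference ≈ 112.76 − 102.42 = 10.34 → 10 kt.

10 kt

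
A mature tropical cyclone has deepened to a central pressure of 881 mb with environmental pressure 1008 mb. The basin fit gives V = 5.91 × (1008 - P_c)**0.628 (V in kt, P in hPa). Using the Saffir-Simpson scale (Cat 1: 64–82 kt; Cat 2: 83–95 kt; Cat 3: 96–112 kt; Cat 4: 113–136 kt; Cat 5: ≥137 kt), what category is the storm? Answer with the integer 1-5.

ΔP = 1008 − 881 = 127 mb.
V ≈ 5.91 × 127^0.628 = 5.91 × 20.95 ≈ 124 kt.
124 kt falls in the Category 4 band.

4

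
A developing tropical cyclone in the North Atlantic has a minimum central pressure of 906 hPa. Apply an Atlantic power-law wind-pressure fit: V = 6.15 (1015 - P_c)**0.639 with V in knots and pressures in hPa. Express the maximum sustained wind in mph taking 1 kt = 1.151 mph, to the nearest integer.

142 mph

ΔP = 1015 − 906 = 109 hPa.
V ≈ 6.15 × 109^0.639 = 6.15 × 20.041 ≈ 123.251 kt.
123.251 × 1.151 ≈ 141.86 mph → 142 mph.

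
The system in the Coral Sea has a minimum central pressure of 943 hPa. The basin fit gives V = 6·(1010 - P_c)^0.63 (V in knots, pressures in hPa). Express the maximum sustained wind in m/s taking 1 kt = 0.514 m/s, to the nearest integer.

44 m/s

ΔP = 1010 − 943 = 67 hPa.
V ≈ 6 × 67^0.63 = 6 × 14.139 ≈ 84.836 kt.
84.836 × 0.514 ≈ 43.61 m/s → 44 m/s.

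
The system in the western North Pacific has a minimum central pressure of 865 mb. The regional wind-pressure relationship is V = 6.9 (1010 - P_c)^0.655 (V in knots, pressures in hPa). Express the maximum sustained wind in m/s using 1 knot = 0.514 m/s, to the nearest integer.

ΔP = 1010 − 865 = 145 mb.
V ≈ 6.9 × 145^0.655 = 6.9 × 26.043 ≈ 179.699 kt.
179.699 × 0.514 ≈ 92.37 m/s → 92 m/s.

92 m/s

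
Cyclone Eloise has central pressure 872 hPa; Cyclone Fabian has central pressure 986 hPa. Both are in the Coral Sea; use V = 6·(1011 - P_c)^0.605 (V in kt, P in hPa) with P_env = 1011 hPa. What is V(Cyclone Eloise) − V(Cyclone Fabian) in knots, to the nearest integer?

Cyclone Eloise: ΔP = 139; V ≈ 6 × 139^0.605 ≈ 118.76 kt.
Cyclone Fabian: ΔP = 25; V ≈ 6 × 25^0.605 ≈ 42.06 kt.
Difference ≈ 118.76 − 42.06 = 76.70 → 77 kt.

77 kt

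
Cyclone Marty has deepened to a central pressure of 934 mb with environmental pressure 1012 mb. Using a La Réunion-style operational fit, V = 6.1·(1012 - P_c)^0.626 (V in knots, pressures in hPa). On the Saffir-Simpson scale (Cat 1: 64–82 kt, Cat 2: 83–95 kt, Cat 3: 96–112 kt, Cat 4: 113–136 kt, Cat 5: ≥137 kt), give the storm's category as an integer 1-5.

ΔP = 1012 − 934 = 78 mb.
V ≈ 6.1 × 78^0.626 = 6.1 × 15.29 ≈ 93 kt.
93 kt falls in the Category 2 band.

2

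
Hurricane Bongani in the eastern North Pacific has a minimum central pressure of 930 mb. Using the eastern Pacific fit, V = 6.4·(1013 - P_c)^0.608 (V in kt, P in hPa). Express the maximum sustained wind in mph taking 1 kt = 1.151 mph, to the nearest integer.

ΔP = 1013 − 930 = 83 mb.
V ≈ 6.4 × 83^0.608 = 6.4 × 14.682 ≈ 93.968 kt.
93.968 × 1.151 ≈ 108.16 mph → 108 mph.

108 mph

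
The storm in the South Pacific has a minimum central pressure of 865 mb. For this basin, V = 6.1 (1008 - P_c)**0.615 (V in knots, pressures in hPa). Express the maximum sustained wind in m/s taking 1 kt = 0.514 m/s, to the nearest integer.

ΔP = 1008 − 865 = 143 mb.
V ≈ 6.1 × 143^0.615 = 6.1 × 21.161 ≈ 129.081 kt.
129.081 × 0.514 ≈ 66.35 m/s → 66 m/s.

66 m/s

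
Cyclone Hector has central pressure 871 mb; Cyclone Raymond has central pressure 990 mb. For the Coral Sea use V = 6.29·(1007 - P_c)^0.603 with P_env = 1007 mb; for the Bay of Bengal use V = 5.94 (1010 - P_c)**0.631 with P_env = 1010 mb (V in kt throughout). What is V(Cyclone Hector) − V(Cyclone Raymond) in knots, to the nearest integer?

Cyclone Hector: ΔP = 136; V ≈ 6.29 × 136^0.603 ≈ 121.67 kt.
Cyclone Raymond: ΔP = 20; V ≈ 5.94 × 20^0.631 ≈ 39.33 kt.
Difference ≈ 121.67 − 39.33 = 82.34 → 82 kt.

82 kt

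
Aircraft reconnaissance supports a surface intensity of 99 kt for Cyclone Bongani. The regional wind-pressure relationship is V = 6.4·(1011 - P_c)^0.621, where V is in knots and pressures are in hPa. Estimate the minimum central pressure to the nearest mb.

929 mb

ΔP = (V / 6.4)^(1/0.621) = (99/6.4)^1.610.
99/6.4 = 15.469; 15.469^1.610 ≈ 82.30 mb.
P_c = 1011 − 82.30 = 928.70 ≈ 929 mb.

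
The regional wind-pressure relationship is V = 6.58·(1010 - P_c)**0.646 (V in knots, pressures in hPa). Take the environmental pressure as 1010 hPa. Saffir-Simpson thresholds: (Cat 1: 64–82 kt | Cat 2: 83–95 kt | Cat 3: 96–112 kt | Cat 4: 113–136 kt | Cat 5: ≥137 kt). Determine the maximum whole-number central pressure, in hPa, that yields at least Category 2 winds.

Category 2 begins at V = 83 kt.
Required ΔP = (83/6.58)^(1/0.646) = 12.614^1.548 ≈ 50.59 hPa.
P_c ≤ 1010 − 50.59 = 959.41, so the highest integer P_c is 959 hPa.

959 hPa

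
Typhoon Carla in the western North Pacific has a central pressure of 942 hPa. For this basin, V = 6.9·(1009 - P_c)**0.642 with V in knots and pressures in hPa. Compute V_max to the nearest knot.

ΔP = 1009 − 942 = 67 hPa.
67^0.642 ≈ 14.871.
V ≈ 6.9 × 14.871 ≈ 102.6 kt.

103 kt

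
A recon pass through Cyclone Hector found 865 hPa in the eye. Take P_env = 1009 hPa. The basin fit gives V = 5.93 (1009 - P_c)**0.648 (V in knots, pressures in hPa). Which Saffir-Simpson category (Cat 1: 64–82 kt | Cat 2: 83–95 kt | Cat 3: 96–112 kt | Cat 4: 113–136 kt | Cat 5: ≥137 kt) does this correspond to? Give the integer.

5

ΔP = 1009 − 865 = 144 hPa.
V ≈ 5.93 × 144^0.648 = 5.93 × 25.04 ≈ 148 kt.
148 kt falls in the Category 5 band.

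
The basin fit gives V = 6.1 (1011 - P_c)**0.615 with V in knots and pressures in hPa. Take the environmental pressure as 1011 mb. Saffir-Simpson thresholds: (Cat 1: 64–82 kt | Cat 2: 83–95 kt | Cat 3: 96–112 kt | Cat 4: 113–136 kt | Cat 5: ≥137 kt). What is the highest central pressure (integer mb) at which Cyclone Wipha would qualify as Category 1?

965 mb

Category 1 begins at V = 64 kt.
Required ΔP = (64/6.1)^(1/0.615) = 10.492^1.626 ≈ 45.70 mb.
P_c ≤ 1011 − 45.70 = 965.30, so the highest integer P_c is 965 mb.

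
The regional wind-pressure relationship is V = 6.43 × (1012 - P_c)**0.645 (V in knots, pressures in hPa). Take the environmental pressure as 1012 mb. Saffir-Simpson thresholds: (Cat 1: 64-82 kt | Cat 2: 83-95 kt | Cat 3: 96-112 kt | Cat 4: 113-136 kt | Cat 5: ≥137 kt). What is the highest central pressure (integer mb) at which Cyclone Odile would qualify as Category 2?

Category 2 begins at V = 83 kt.
Required ΔP = (83/6.43)^(1/0.645) = 12.908^1.550 ≈ 52.76 mb.
P_c ≤ 1012 − 52.76 = 959.24, so the highest integer P_c is 959 mb.

959 mb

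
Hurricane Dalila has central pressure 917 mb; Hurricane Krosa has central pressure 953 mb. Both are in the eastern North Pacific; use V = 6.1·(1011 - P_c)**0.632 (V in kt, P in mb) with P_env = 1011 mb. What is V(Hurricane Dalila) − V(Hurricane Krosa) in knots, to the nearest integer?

28 kt

Hurricane Dalila: ΔP = 94; V ≈ 6.1 × 94^0.632 ≈ 107.73 kt.
Hurricane Krosa: ΔP = 58; V ≈ 6.1 × 58^0.632 ≈ 79.40 kt.
Difference ≈ 107.73 − 79.40 = 28.33 → 28 kt.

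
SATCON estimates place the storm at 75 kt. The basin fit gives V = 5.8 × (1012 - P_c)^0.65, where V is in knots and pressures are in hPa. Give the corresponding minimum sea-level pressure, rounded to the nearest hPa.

ΔP = (V / 5.8)^(1/0.65) = (75/5.8)^1.538.
75/5.8 = 12.931; 12.931^1.538 ≈ 51.31 hPa.
P_c = 1012 − 51.31 = 960.69 ≈ 961 hPa.

961 hPa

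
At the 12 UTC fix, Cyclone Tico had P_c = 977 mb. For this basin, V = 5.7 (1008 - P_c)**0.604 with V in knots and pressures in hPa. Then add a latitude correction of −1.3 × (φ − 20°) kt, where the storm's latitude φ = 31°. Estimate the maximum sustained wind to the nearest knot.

31 kt

ΔP = 1008 − 977 = 31 mb.
31^0.604 ≈ 7.958.
V ≈ 5.7 × 7.958 ≈ 45.4 kt.
Latitude correction: −1.3 × (31 − 20) = -14.3 kt.
Corrected V ≈ 31.1 kt → 31 kt.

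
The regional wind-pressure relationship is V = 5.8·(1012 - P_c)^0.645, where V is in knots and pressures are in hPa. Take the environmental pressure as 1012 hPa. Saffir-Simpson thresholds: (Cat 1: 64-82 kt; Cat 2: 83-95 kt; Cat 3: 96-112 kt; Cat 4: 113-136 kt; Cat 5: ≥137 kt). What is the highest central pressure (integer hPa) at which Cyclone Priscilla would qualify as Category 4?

912 hPa

Category 4 begins at V = 113 kt.
Required ΔP = (113/5.8)^(1/0.645) = 19.483^1.550 ≈ 99.88 hPa.
P_c ≤ 1012 − 99.88 = 912.12, so the highest integer P_c is 912 hPa.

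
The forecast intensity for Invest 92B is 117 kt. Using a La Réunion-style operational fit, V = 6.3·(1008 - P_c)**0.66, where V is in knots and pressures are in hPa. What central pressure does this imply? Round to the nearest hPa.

924 hPa

ΔP = (V / 6.3)^(1/0.66) = (117/6.3)^1.515.
117/6.3 = 18.571; 18.571^1.515 ≈ 83.66 hPa.
P_c = 1008 − 83.66 = 924.34 ≈ 924 hPa.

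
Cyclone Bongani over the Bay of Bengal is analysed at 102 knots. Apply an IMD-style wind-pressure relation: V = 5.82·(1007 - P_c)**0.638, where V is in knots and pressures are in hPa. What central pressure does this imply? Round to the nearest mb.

ΔP = (V / 5.82)^(1/0.638) = (102/5.82)^1.567.
102/5.82 = 17.526; 17.526^1.567 ≈ 88.99 mb.
P_c = 1007 − 88.99 = 918.01 ≈ 918 mb.

918 mb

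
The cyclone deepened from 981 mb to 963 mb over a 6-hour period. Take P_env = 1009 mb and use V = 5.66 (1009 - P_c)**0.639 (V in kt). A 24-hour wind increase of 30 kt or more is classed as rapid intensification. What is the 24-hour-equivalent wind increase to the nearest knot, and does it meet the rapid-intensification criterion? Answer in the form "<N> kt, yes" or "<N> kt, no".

71 kt, yes

V₁: ΔP = 28, V ≈ 5.66 × 28^0.639 ≈ 47.59 kt.
V₂: ΔP = 46, V ≈ 5.66 × 46^0.639 ≈ 65.36 kt.
ΔV over 6 h = 17.77 kt → 24 h equivalent = 17.77 × 24/6 ≈ 71.08 kt.
71 kt ≥ 30 kt ⇒ rapid intensification.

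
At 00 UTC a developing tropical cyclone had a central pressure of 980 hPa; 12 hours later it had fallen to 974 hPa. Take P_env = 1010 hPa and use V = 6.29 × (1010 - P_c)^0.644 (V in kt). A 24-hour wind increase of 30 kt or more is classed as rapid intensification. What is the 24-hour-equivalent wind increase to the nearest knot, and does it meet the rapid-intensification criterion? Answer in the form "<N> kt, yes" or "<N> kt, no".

14 kt, no

V₁: ΔP = 30, V ≈ 6.29 × 30^0.644 ≈ 56.22 kt.
V₂: ΔP = 36, V ≈ 6.29 × 36^0.644 ≈ 63.23 kt.
ΔV over 12 h = 7.01 kt → 24 h equivalent = 7.01 × 24/12 ≈ 14.02 kt.
14 kt < 30 kt ⇒ not rapid intensification.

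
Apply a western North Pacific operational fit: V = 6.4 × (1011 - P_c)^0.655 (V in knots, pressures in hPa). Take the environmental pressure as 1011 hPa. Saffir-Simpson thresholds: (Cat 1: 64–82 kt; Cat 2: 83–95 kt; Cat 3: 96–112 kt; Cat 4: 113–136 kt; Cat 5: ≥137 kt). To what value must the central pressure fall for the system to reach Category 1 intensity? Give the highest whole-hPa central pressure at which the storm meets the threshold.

977 hPa

Category 1 begins at V = 64 kt.
Required ΔP = (64/6.4)^(1/0.655) = 10.000^1.527 ≈ 33.63 hPa.
P_c ≤ 1011 − 33.63 = 977.37, so the highest integer P_c is 977 hPa.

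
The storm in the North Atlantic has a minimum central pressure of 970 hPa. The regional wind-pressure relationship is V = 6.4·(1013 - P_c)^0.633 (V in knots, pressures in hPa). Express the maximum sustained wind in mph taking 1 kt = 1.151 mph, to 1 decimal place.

ΔP = 1013 − 970 = 43 hPa.
V ≈ 6.4 × 43^0.633 = 6.4 × 10.814 ≈ 69.209 kt.
69.209 × 1.151 ≈ 79.66 mph → 79.7 mph.

79.7 mph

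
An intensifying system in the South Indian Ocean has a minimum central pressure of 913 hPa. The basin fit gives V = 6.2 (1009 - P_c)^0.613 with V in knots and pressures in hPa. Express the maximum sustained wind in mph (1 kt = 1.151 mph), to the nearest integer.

ΔP = 1009 − 913 = 96 hPa.
V ≈ 6.2 × 96^0.613 = 6.2 × 16.411 ≈ 101.748 kt.
101.748 × 1.151 ≈ 117.11 mph → 117 mph.

117 mph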